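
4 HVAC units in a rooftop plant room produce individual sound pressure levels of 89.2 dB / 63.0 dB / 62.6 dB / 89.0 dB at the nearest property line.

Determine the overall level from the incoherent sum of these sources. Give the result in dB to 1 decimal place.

92.1 dB

Σ 10^(Lᵢ/10) = 1.63e+09.
Combined level = 10 log₁₀(1.63e+09) = 92.1 dB.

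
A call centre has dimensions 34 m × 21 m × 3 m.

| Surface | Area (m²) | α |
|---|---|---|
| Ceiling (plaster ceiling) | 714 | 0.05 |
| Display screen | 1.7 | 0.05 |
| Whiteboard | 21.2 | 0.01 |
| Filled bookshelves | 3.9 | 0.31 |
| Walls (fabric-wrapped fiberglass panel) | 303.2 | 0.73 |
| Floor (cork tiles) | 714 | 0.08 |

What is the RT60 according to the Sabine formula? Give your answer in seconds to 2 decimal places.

1.09 seconds

A = Σ Sᵢαᵢ = 714*0.05 + 1.7*0.05 + 21.2*0.01 + 3.9*0.31 + 303.2*0.73 + 714*0.08 = 315.662 sabins.
Volume V = 34 × 21 × 3 = 2142 m³.
T = 0.161 V/A = 0.161·2142/315.662 = 1.09 s.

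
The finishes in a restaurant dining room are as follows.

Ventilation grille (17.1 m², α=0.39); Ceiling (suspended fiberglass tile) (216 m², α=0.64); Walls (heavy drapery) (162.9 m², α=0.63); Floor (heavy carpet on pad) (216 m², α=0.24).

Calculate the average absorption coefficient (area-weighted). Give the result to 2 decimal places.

0.49

S = Σ Sᵢ = 17.1 + 216 + 162.9 + 216 = 612.0 m².
Σ(Sᵢαᵢ) = 17.1×0.39 + 216×0.64 + 162.9×0.63 + 216×0.24 = 299.376.
ᾱ = A/S = 0.49.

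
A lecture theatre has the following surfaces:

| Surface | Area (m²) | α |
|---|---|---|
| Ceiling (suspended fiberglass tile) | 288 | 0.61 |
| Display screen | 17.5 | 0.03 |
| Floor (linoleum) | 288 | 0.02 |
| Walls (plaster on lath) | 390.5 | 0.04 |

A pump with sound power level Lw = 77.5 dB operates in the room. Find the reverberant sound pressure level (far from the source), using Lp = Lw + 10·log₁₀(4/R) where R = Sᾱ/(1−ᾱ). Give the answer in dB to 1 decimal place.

59.6 dB

Σ(Sᵢαᵢ) = 288·0.61 + 17.5·0.03 + 288·0.02 + 390.5·0.04 = 197.585; total area S = 984.0 m².
ᾱ = 197.585/984.0 = 0.2008; R = Sᾱ/(1−ᾱ) = 197.585/(1−0.2008) = 247.228 m².
Lp = 77.5 + 10·log₁₀(4/247.228) = 77.5 + (-17.91) = 59.6 dB.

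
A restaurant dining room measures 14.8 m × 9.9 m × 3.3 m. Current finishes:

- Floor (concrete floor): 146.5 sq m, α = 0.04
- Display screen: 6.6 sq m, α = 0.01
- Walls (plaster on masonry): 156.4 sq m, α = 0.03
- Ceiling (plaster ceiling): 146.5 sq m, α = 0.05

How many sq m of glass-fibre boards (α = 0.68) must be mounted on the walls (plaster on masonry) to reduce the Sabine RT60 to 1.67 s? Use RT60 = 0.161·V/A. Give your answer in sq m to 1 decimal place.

Equivalent absorption area: A₁ = 146.5*0.04 + 6.6*0.01 + 156.4*0.03 + 146.5*0.05 = 17.943 sq m.
Required A₂ = 0.161·483.516/1.67 = 46.614 sabins.
ΔA needed = 46.614 − 17.943 = 28.671 sabins.
Each sq m of panel replacing the walls (plaster on masonry) adds (0.68 − 0.03) = 0.65 sabins.
Panel area = 28.671 / 0.65 = 44.1 sq m.

44.1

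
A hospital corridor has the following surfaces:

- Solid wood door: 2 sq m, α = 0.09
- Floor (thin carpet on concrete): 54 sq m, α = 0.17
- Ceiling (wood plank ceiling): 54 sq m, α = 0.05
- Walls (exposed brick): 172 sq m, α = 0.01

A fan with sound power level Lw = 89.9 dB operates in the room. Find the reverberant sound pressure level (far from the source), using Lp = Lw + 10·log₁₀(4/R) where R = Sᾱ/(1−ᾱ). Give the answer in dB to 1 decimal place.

84.3 dB

A = 13.780 sabins; S = 282.0 sq m.
ᾱ = 13.780/282.0 = 0.0489; R = Sᾱ/(1−ᾱ) = 13.780/(1−0.0489) = 14.488 sq m.
Lp = Lw + 10 log₁₀(4/R) = 89.9 -5.59 = 84.3 dB.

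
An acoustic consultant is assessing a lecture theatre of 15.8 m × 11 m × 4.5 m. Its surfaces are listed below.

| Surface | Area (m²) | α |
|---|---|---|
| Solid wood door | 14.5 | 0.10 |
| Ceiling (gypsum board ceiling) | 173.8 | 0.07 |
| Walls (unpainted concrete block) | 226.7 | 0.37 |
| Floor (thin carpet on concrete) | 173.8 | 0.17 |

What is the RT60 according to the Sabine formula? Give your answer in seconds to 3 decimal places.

Equivalent absorption area: A = 14.5×0.10 + 173.8×0.07 + 226.7×0.37 + 173.8×0.17 = 127.041 m².
Room volume: 782.1 m³.
RT60 = 0.161 · V / A = 0.161 × 782.1 / 127.041 = 0.991 s.

0.991 s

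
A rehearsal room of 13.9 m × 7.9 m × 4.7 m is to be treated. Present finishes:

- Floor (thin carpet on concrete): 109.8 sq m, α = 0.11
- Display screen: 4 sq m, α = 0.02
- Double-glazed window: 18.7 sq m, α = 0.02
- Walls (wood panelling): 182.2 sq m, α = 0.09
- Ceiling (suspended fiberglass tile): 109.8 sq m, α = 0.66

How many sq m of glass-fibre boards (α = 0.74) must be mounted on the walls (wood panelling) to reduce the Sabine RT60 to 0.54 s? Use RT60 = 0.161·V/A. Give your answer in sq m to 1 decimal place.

Total absorption A₁ = 109.8·0.11 + 4·0.02 + 18.7·0.02 + 182.2·0.09 + 109.8·0.66
  = 12.078 + 0.080 + 0.374 + 16.398 + 72.468 = 101.398 sq m sabins.
Required A₂ = 0.161·516.107/0.54 = 153.876 sabins.
ΔA needed = 153.876 − 101.398 = 52.478 sabins.
Each sq m of panel replacing the walls (wood panelling) adds (0.74 − 0.09) = 0.65 sabins.
Area = ΔA/Δα = 52.478/0.65 = 80.7 sq m.

80.7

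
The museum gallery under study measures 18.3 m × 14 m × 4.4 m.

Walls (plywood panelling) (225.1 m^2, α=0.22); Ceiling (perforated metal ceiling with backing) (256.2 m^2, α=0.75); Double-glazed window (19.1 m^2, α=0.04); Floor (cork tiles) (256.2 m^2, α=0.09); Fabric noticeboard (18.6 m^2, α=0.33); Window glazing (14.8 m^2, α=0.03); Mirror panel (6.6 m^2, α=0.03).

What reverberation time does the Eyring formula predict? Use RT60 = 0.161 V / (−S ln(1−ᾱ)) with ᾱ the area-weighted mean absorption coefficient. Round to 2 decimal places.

Total surface area S = 225.1 + 256.2 + 19.1 + 256.2 + 18.6 + 14.8 + 6.6 = 796.6 m^2.
Absorption A = 225.1·0.22 + 256.2·0.75 + 19.1·0.04 + 256.2·0.09 + 18.6·0.33 + 14.8·0.03 + 6.6·0.03 = 272.274 sabins.
Mean coefficient ᾱ = A/S = 0.3418.
Eyring denominator: −S ln(1−ᾱ) = 333.175.
V = 18.3 × 14 × 4.4 = 1127.28 m³.
T = 0.161·V/[−S·ln(1−ᾱ)] = 0.161·1127.28/333.175 = 0.54 s.

0.54 sec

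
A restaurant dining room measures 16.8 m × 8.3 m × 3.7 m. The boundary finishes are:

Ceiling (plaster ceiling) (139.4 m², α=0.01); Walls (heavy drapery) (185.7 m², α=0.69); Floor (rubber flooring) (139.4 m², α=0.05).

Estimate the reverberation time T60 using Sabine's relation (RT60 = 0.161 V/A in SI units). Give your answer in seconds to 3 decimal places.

Summing Sᵢαᵢ: 1.394 + 128.133 + 6.970 → A = 136.497 sabins.
V = 16.8·8.3·3.7 = 515.928 m³.
RT60 = 0.161 · V / A = 0.161 × 515.928 / 136.497 = 0.609 s.

0.609 seconds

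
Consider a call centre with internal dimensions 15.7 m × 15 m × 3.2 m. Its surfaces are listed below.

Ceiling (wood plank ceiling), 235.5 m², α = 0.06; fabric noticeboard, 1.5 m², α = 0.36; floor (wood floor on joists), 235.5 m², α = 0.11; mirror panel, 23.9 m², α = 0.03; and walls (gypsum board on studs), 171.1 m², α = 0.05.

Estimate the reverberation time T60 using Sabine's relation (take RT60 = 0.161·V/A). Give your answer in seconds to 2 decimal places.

A = Σ Sᵢαᵢ = 235.5·0.06 + 1.5·0.36 + 235.5·0.11 + 23.9·0.03 + 171.1·0.05 = 49.847 sabins.
V = 15.7·15·3.2 = 753.6 m³.
Sabine: RT60 = 0.161 × 753.6 / 49.847 = 2.43 s.

2.43 s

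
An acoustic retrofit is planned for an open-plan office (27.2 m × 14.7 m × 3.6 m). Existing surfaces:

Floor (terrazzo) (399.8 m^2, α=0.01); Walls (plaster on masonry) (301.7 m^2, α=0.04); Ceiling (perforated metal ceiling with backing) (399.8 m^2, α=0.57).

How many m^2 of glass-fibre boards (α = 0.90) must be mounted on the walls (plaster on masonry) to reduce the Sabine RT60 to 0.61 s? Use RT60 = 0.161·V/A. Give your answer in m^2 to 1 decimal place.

Total absorption A₁ = 399.8×0.01 + 301.7×0.04 + 399.8×0.57
  = 3.998 + 12.068 + 227.886 = 243.952 m^2 sabins.
V = 1439.424 m³. Target absorption A₂ = 0.161 × 1439.424 / 0.61 = 379.914 sabins.
ΔA needed = 379.914 − 243.952 = 135.962 sabins.
Each m^2 of panel replacing the walls (plaster on masonry) adds (0.90 − 0.04) = 0.86 sabins.
Area = ΔA/Δα = 135.962/0.86 = 158.1 m^2.

158.1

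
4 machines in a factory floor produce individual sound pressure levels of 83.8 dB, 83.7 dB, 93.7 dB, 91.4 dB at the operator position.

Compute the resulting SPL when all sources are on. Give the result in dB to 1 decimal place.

96.2 dB

Sum in the linear (power) domain: Σ 10^(Lᵢ/10) = 10^(83.8/10) + 10^(83.7/10) + 10^(93.7/10) + 10^(91.4/10) = 4.199e+09.
Combined level = 10 log₁₀(4.199e+09) = 96.2 dB.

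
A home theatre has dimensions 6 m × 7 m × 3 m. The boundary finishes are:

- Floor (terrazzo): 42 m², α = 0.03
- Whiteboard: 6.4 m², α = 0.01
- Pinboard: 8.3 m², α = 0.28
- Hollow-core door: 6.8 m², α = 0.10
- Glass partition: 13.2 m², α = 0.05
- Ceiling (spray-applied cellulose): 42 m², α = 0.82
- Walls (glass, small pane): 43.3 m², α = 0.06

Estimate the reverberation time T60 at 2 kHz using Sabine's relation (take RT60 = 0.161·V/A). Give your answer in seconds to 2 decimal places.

Equivalent absorption area: A = 42·0.03 + 6.4·0.01 + 8.3·0.28 + 6.8·0.10 + 13.2·0.05 + 42·0.82 + 43.3·0.06 = 42.026 m².
V = 6·7·3 = 126 m³.
T = 0.161 V/A = 0.161·126/42.026 = 0.48 s.

0.48 sec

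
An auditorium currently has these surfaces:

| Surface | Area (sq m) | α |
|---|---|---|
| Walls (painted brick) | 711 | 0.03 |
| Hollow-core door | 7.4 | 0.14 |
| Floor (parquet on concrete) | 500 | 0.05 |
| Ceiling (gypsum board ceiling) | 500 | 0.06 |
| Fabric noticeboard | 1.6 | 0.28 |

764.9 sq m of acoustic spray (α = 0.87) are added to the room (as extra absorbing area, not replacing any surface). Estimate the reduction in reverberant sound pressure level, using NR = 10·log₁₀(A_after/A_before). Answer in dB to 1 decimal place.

9.8 dB

Equivalent absorption area: A_before = 711×0.03 + 7.4×0.14 + 500×0.05 + 500×0.06 + 1.6×0.28 = 77.814 sq m.
Treatment contributes 764.9·0.87 = 665.463 sabins.
New total A_after = 743.277 sabins.
Reduction = 10 log₁₀(A_after/A_before) = 10 log₁₀(9.5520) = 9.8 dB.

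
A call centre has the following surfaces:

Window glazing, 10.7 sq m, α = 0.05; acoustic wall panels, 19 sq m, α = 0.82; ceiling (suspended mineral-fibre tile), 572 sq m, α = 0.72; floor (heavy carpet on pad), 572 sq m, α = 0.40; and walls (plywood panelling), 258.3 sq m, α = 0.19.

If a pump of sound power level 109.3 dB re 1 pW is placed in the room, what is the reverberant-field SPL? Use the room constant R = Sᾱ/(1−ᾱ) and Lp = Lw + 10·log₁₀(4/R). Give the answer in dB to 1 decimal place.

83.9 dB

Σ(Sᵢαᵢ) = 10.7·0.05 + 19·0.82 + 572·0.72 + 572·0.40 + 258.3·0.19 = 705.832; total area S = 1432.0 sq m.
ᾱ = 705.832/1432.0 = 0.4929; R = Sᾱ/(1−ᾱ) = 705.832/(1−0.4929) = 1391.899 sq m.
Lp = Lw + 10 log₁₀(4/R) = 109.3 -25.42 = 83.9 dB.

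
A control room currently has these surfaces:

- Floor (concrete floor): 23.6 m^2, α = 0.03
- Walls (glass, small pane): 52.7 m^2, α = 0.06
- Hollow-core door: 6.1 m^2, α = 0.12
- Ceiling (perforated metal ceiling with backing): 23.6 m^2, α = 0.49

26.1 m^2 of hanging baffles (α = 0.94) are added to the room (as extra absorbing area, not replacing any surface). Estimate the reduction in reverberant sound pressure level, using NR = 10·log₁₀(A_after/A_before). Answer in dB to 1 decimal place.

Equivalent absorption area: A_before = 23.6·0.03 + 52.7·0.06 + 6.1·0.12 + 23.6·0.49 = 16.166 m^2.
Added absorption = 26.1 × 0.94 = 24.534 sabins.
New total A_after = 40.700 sabins.
Reduction = 10 log₁₀(A_after/A_before) = 10 log₁₀(2.5176) = 4.0 dB.

4.0 dB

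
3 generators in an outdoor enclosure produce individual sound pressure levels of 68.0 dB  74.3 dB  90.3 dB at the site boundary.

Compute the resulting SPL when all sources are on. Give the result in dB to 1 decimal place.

Converting to relative power and adding: 10^(68.0/10) + 10^(74.3/10) + 10^(90.3/10) = 1.105e+09.
L_total = 10·log₁₀(1.105e+09) = 90.4 dB.

90.4 dB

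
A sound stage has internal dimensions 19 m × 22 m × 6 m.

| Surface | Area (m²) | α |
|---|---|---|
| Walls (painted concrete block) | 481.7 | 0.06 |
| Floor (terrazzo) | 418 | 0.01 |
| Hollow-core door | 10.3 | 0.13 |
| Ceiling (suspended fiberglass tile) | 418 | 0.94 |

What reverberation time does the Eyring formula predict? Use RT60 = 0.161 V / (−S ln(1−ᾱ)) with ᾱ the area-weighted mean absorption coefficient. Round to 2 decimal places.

Total surface area S = 481.7 + 418 + 10.3 + 418 = 1328.0 m².
Absorption A = 481.7·0.06 + 418·0.01 + 10.3·0.13 + 418·0.94 = 427.341 sabins.
Mean coefficient ᾱ = A/S = 0.3218.
−S·ln(1−ᾱ) = −1328.0 × ln(1 − 0.3218) = 515.680.
V = 19 × 22 × 6 = 2508 m³.
RT60 = 0.161 × 2508 / 515.680 = 0.78 s.

0.78 s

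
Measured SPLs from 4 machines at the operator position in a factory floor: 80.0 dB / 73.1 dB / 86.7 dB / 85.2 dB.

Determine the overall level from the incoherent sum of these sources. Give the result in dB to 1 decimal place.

Sum in the linear (power) domain: Σ 10^(Lᵢ/10) = 10^(80.0/10) + 10^(73.1/10) + 10^(86.7/10) + 10^(85.2/10) = 9.193e+08.
L_total = 10·log₁₀(9.193e+08) = 89.6 dB.

89.6 dB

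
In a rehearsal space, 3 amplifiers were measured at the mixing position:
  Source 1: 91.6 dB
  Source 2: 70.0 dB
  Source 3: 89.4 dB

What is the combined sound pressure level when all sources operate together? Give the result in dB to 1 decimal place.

93.7 dB

Sum in the linear (power) domain: Σ 10^(Lᵢ/10) = 10^(91.6/10) + 10^(70.0/10) + 10^(89.4/10) = 2.326e+09.
Back to dB: 10·log₁₀ Σ = 93.7 dB.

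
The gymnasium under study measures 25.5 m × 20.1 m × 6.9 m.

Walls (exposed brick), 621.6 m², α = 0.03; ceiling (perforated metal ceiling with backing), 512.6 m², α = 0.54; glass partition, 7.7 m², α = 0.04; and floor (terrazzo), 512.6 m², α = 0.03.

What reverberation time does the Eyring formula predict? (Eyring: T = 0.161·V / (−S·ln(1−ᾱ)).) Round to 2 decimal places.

Total surface area S = 621.6 + 512.6 + 7.7 + 512.6 = 1654.5 m².
Σ(Sᵢαᵢ) = 621.6·0.03 + 512.6·0.54 + 7.7·0.04 + 512.6·0.03 = 311.138.
ᾱ = 311.138 / 1654.5 = 0.1881.
−S·ln(1−ᾱ) = −1654.5 × ln(1 − 0.1881) = 344.762.
V = 25.5 × 20.1 × 6.9 = 3536.595 m³.
T = 0.161·V/[−S·ln(1−ᾱ)] = 0.161·3536.595/344.762 = 1.65 s.

1.65 seconds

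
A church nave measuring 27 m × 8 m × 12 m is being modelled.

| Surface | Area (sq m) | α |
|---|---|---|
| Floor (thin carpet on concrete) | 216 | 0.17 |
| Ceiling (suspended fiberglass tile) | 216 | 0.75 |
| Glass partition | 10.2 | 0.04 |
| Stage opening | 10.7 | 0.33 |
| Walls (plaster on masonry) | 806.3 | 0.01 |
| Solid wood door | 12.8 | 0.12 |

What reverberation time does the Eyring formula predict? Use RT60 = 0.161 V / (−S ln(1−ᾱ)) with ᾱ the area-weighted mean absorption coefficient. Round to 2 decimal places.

1.80 s

S = Σ Sᵢ = 1272.0 sq m.
Σ(Sᵢαᵢ) = 216×0.17 + 216×0.75 + 10.2×0.04 + 10.7×0.33 + 806.3×0.01 + 12.8×0.12 = 212.258.
ᾱ = 212.258 / 1272.0 = 0.1669.
−S·ln(1−ᾱ) = −1272.0 × ln(1 − 0.1669) = 232.269.
V = 27 × 8 × 12 = 2592 m³.
RT60 = 0.161 × 2592 / 232.269 = 1.80 s.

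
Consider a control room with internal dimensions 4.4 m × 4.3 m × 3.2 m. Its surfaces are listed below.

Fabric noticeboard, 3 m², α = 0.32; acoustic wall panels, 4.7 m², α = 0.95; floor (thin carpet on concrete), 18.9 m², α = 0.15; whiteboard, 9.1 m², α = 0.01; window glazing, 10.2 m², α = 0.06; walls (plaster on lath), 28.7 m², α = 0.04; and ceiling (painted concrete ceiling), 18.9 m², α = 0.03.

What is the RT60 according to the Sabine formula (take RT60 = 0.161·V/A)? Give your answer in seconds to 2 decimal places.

Total absorption A = 3×0.32 + 4.7×0.95 + 18.9×0.15 + 9.1×0.01 + 10.2×0.06 + 28.7×0.04 + 18.9×0.03
  = 0.960 + 4.465 + 2.835 + 0.091 + 0.612 + 1.148 + 0.567 = 10.678 m² sabins.
Room volume: 60.544 m³.
RT60 = 0.161 · V / A = 0.161 × 60.544 / 10.678 = 0.91 s.

0.91 s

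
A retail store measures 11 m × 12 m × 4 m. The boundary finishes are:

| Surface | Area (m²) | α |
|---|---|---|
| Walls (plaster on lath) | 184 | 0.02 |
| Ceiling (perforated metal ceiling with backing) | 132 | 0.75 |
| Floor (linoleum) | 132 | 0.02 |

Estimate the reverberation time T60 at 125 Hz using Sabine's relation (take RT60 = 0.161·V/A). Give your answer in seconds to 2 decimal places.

0.81 sec

Total absorption A = 184*0.02 + 132*0.75 + 132*0.02
  = 3.680 + 99.000 + 2.640 = 105.320 m² sabins.
Room volume: 528 m³.
Sabine: RT60 = 0.161 × 528 / 105.320 = 0.81 s.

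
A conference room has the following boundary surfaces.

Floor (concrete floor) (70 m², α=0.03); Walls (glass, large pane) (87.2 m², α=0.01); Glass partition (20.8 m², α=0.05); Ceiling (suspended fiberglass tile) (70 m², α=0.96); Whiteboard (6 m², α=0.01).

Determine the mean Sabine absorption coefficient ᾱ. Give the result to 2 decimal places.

0.28

Total surface area S = 254.0 m².
Weighted sum Σ Sα = 71.272.
ᾱ = A/S = 0.28.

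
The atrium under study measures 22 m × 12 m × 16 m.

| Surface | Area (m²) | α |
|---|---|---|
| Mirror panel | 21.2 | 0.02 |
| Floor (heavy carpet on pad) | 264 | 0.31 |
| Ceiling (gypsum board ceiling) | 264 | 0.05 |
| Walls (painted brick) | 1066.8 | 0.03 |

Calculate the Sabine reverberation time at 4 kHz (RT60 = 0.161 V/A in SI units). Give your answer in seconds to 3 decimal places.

5.335 s

A = Σ Sᵢαᵢ = 21.2*0.02 + 264*0.31 + 264*0.05 + 1066.8*0.03 = 127.468 sabins.
Room volume: 4224 m³.
RT60 = 0.161 · V / A = 0.161 × 4224 / 127.468 = 5.335 s.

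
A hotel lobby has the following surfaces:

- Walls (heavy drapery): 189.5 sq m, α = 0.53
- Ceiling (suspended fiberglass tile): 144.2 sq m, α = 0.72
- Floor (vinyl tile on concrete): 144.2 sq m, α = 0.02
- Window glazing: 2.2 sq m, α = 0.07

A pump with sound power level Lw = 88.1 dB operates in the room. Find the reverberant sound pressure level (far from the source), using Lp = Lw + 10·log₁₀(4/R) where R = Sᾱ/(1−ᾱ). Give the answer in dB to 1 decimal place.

68.5 dB

Σ(Sᵢαᵢ) = 189.5×0.53 + 144.2×0.72 + 144.2×0.02 + 2.2×0.07 = 207.297; total area S = 480.1 sq m.
ᾱ = 207.297/480.1 = 0.4318; R = Sᾱ/(1−ᾱ) = 207.297/(1−0.4318) = 364.831 sq m.
Lp = Lw + 10 log₁₀(4/R) = 88.1 -19.60 = 68.5 dB.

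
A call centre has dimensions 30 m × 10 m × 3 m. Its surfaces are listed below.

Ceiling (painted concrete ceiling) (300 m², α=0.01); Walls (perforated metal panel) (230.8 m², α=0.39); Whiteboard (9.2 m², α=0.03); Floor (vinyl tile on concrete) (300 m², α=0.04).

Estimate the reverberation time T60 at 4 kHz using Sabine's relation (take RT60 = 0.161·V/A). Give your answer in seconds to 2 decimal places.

1.38 s

Equivalent absorption area: A = 300*0.01 + 230.8*0.39 + 9.2*0.03 + 300*0.04 = 105.288 m².
V = 30·10·3 = 900 m³.
T = 0.161 V/A = 0.161·900/105.288 = 1.38 s.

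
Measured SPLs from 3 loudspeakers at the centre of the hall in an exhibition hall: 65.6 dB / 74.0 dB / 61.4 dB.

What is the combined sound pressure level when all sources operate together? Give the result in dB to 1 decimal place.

Sum in the linear (power) domain: Σ 10^(Lᵢ/10) = 10^(65.6/10) + 10^(74.0/10) + 10^(61.4/10) = 3.013e+07.
Back to dB: 10·log₁₀ Σ = 74.8 dB.

74.8 dB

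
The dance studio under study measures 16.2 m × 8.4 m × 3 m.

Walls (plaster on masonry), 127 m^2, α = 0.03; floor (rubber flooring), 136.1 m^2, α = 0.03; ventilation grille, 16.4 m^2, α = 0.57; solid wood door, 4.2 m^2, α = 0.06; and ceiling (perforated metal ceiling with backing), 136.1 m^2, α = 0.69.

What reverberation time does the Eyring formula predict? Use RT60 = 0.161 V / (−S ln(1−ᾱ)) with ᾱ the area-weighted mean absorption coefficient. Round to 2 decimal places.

0.51 s

S = Σ Sᵢ = 419.8 m^2.
Σ(Sᵢαᵢ) = 127×0.03 + 136.1×0.03 + 16.4×0.57 + 4.2×0.06 + 136.1×0.69 = 111.402.
ᾱ = 111.402 / 419.8 = 0.2654.
Eyring denominator: −S ln(1−ᾱ) = 129.479.
V = 16.2 × 8.4 × 3 = 408.24 m³.
RT60 = 0.161 × 408.24 / 129.479 = 0.51 s.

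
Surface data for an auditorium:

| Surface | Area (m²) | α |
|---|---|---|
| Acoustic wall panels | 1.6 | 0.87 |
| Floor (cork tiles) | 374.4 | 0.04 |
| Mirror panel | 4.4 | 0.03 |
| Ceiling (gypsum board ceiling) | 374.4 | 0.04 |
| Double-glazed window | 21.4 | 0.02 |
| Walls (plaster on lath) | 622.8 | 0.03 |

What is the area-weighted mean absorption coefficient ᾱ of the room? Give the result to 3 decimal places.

S = Σ Sᵢ = 1.6 + 374.4 + 4.4 + 374.4 + 21.4 + 622.8 = 1399.0 m².
Weighted sum Σ Sα = 50.588.
ᾱ = A/S = 0.036.

0.036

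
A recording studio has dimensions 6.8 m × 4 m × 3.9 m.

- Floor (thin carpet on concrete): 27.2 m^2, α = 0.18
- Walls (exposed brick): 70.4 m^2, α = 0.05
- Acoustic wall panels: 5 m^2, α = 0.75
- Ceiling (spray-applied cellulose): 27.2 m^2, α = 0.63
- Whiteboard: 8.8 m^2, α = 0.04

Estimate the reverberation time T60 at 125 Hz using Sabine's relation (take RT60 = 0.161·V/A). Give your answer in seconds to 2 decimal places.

0.58 s

Summing Sᵢαᵢ: 4.896 + 3.520 + 3.750 + 17.136 + 0.352 → A = 29.654 sabins.
Volume V = 6.8 × 4 × 3.9 = 106.08 m³.
RT60 = 0.161 · V / A = 0.161 × 106.08 / 29.654 = 0.58 s.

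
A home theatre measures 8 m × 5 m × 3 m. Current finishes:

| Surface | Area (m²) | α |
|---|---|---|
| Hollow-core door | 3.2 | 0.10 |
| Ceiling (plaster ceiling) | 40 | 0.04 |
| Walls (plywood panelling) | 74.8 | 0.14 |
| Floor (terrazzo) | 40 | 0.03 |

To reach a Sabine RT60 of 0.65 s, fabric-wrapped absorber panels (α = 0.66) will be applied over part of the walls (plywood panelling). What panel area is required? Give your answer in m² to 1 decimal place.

31.0

Summing Sᵢαᵢ: 0.320 + 1.600 + 10.472 + 1.200 → A₁ = 13.592 sabins.
V = 120 m³. Target absorption A₂ = 0.161 × 120 / 0.65 = 29.723 sabins.
ΔA needed = 29.723 − 13.592 = 16.131 sabins.
Net gain per m²: Δα = 0.66 − 0.14 = 0.52.
Area = ΔA/Δα = 16.131/0.52 = 31.0 m².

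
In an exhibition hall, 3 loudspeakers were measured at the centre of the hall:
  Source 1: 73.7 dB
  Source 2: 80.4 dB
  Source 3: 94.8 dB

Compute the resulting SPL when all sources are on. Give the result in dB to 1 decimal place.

Σ 10^(Lᵢ/10) = 3.153e+09.
Combined level = 10 log₁₀(3.153e+09) = 95.0 dB.

95.0 dB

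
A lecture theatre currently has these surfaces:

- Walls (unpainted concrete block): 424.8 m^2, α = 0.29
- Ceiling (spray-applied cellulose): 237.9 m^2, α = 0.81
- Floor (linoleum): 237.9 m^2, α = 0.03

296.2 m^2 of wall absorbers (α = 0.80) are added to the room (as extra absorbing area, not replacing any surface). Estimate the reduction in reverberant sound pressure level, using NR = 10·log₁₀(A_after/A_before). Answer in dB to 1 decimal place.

2.4 dB

Total absorption A_before = 424.8*0.29 + 237.9*0.81 + 237.9*0.03
  = 123.192 + 192.699 + 7.137 = 323.028 m^2 sabins.
Added absorption = 296.2 × 0.80 = 236.960 sabins.
New total A_after = 559.988 sabins.
Reduction = 10 log₁₀(A_after/A_before) = 10 log₁₀(1.7336) = 2.4 dB.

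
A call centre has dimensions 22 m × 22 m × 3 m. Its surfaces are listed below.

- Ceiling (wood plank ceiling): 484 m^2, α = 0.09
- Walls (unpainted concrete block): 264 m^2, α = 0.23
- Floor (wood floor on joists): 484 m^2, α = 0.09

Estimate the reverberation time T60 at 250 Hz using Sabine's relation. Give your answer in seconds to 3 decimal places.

A = Σ Sᵢαᵢ = 484*0.09 + 264*0.23 + 484*0.09 = 147.840 sabins.
Room volume: 1452 m³.
Sabine: RT60 = 0.161 × 1452 / 147.840 = 1.581 s.

1.581 s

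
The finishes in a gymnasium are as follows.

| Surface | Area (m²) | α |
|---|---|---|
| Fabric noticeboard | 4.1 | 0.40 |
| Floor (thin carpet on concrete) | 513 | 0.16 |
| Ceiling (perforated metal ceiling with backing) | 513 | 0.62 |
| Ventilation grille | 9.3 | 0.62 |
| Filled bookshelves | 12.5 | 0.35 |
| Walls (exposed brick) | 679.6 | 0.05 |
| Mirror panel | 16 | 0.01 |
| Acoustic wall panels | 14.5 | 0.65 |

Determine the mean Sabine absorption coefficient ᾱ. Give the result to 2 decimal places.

Total surface area S = 1762.0 m².
Weighted sum Σ Sα = 455.486.
ᾱ = 455.486 / 1762.0 = 0.26.

0.26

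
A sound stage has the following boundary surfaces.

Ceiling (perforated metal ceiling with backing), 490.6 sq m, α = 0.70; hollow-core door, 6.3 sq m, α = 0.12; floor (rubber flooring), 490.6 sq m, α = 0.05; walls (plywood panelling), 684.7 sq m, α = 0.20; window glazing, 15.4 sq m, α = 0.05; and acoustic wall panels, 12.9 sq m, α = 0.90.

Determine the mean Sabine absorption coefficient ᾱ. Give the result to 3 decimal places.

0.305

Total surface area S = 1700.5 sq m.
Weighted sum Σ Sα = 518.026.
ᾱ = A/S = 0.305.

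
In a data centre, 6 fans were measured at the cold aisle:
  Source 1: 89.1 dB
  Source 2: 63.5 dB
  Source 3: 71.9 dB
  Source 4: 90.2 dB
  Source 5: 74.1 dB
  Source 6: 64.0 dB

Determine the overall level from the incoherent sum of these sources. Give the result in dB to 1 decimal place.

92.8 dB

Converting to relative power and adding: 10^(89.1/10) + 10^(63.5/10) + 10^(71.9/10) + 10^(90.2/10) + 10^(74.1/10) + 10^(64.0/10) = 1.906e+09.
Back to dB: 10·log₁₀ Σ = 92.8 dB.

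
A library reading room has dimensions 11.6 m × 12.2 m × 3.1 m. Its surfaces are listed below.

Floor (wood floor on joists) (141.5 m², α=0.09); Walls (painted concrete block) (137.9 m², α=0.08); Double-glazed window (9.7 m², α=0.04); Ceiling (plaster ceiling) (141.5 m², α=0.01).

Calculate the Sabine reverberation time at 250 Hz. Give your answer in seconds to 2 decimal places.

Equivalent absorption area: A = 141.5*0.09 + 137.9*0.08 + 9.7*0.04 + 141.5*0.01 = 25.570 m².
Volume V = 11.6 × 12.2 × 3.1 = 438.712 m³.
Sabine: RT60 = 0.161 × 438.712 / 25.570 = 2.76 s.

2.76 s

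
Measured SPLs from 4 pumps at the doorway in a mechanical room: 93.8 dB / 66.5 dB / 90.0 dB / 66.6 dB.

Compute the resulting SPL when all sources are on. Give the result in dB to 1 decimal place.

Σ 10^(Lᵢ/10) = 3.408e+09.
Combined level = 10 log₁₀(3.408e+09) = 95.3 dB.

95.3 dB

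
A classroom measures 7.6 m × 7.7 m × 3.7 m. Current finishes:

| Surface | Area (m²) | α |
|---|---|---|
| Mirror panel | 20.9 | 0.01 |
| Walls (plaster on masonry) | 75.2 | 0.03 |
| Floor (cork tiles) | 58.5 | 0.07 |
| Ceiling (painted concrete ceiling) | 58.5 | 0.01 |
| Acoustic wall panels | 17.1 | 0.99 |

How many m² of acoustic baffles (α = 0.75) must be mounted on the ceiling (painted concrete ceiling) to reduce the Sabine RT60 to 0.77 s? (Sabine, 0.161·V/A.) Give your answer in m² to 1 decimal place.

Total absorption A₁ = 20.9*0.01 + 75.2*0.03 + 58.5*0.07 + 58.5*0.01 + 17.1*0.99
  = 0.209 + 2.256 + 4.095 + 0.585 + 16.929 = 24.074 m² sabins.
V = 216.524 m³. Target absorption A₂ = 0.161 × 216.524 / 0.77 = 45.273 sabins.
Absorption to add: 45.273 − 24.074 = 21.199 sabins.
Each m² of panel replacing the ceiling (painted concrete ceiling) adds (0.75 − 0.01) = 0.74 sabins.
Area = ΔA/Δα = 21.199/0.74 = 28.6 m².

28.6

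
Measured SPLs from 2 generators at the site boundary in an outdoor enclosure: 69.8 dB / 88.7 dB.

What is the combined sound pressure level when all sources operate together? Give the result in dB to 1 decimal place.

88.8 dB

Σ 10^(Lᵢ/10) = 7.509e+08.
Combined level = 10 log₁₀(7.509e+08) = 88.8 dB.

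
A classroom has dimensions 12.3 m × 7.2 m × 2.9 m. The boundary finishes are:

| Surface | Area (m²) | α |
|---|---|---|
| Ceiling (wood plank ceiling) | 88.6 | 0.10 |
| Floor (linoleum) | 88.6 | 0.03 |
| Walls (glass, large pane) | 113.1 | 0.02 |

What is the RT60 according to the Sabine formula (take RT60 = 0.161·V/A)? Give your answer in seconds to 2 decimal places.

3.00 sec

Summing Sᵢαᵢ: 8.860 + 2.658 + 2.262 → A = 13.780 sabins.
Room volume: 256.824 m³.
RT60 = 0.161 · V / A = 0.161 × 256.824 / 13.780 = 3.00 s.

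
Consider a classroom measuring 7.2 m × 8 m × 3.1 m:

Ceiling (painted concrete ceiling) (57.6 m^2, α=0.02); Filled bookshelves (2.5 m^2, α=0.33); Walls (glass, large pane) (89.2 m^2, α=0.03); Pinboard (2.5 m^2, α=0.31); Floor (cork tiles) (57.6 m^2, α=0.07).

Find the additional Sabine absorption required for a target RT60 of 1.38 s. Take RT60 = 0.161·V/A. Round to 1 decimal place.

11.4 sabins

Total absorption A₁ = 57.6×0.02 + 2.5×0.33 + 89.2×0.03 + 2.5×0.31 + 57.6×0.07
  = 1.152 + 0.825 + 2.676 + 0.775 + 4.032 = 9.460 m^2 sabins.
For T = 1.38 s, need A₂ = 0.161·V/T = 0.161·178.56/1.38 = 20.832 sabins.
ΔA = A₂ − A₁ = 20.832 − 9.460 = 11.4 sabins.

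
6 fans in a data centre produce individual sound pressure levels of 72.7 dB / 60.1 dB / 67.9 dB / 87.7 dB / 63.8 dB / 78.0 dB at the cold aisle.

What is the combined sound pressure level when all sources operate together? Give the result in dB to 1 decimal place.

88.3 dB

Sum in the linear (power) domain: Σ 10^(Lᵢ/10) = 10^(72.7/10) + 10^(60.1/10) + 10^(67.9/10) + 10^(87.7/10) + 10^(63.8/10) + 10^(78.0/10) = 6.801e+08.
Back to dB: 10·log₁₀ Σ = 88.3 dB.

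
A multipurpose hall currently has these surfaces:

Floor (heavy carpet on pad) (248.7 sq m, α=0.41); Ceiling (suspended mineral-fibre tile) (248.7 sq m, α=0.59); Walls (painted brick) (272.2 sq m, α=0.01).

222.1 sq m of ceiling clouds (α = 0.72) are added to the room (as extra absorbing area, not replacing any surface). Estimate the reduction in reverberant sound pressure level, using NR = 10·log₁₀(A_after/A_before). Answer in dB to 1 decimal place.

2.1 dB

Total absorption A_before = 248.7·0.41 + 248.7·0.59 + 272.2·0.01
  = 101.967 + 146.733 + 2.722 = 251.422 sq m sabins.
Treatment contributes 222.1·0.72 = 159.912 sabins.
New total A_after = 411.334 sabins.
NR = 10·log₁₀(411.334/251.422) = 2.1 dB.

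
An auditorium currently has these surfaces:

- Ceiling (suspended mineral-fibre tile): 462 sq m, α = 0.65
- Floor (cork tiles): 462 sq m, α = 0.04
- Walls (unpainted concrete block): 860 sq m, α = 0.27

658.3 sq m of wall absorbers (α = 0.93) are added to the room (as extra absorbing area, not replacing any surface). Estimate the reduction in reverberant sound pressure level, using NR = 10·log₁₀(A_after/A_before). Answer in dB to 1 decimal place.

3.2 dB

Total absorption A_before = 462·0.65 + 462·0.04 + 860·0.27
  = 300.300 + 18.480 + 232.200 = 550.980 sq m sabins.
Added absorption = 658.3 × 0.93 = 612.219 sabins.
New total A_after = 1163.199 sabins.
Reduction = 10 log₁₀(A_after/A_before) = 10 log₁₀(2.1111) = 3.2 dB.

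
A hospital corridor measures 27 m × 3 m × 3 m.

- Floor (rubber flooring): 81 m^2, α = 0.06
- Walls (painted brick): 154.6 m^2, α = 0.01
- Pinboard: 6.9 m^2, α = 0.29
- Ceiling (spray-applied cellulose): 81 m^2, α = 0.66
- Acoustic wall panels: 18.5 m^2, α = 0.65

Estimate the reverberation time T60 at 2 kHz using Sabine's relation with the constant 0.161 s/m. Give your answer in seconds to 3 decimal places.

0.529 s

Equivalent absorption area: A = 81·0.06 + 154.6·0.01 + 6.9·0.29 + 81·0.66 + 18.5·0.65 = 73.892 m^2.
V = 27·3·3 = 243 m³.
RT60 = 0.161 · V / A = 0.161 × 243 / 73.892 = 0.529 s.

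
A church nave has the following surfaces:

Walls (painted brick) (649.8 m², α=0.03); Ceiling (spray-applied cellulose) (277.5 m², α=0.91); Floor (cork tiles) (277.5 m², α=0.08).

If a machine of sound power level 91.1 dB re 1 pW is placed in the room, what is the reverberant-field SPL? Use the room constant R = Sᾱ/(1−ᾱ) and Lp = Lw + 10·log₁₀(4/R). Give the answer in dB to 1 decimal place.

A = 294.219 sabins; S = 1204.8 m².
ᾱ = 0.2442, so room constant R = A/(1−ᾱ) = 389.282 m².
Lp = Lw + 10 log₁₀(4/R) = 91.1 -19.88 = 71.2 dB.

71.2 dB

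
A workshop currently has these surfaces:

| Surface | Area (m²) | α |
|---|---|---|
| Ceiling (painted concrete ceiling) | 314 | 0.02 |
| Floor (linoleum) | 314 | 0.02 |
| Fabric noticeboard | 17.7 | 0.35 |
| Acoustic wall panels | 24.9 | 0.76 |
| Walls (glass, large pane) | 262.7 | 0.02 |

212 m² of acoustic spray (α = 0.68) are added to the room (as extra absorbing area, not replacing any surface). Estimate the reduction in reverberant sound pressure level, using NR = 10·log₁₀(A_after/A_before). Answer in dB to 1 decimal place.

6.4 dB

A_before = Σ Sᵢαᵢ = 314*0.02 + 314*0.02 + 17.7*0.35 + 24.9*0.76 + 262.7*0.02 = 42.933 sabins.
Treatment contributes 212·0.68 = 144.160 sabins.
A_after = 42.933 + 144.160 = 187.093 sabins.
NR = 10·log₁₀(187.093/42.933) = 6.4 dB.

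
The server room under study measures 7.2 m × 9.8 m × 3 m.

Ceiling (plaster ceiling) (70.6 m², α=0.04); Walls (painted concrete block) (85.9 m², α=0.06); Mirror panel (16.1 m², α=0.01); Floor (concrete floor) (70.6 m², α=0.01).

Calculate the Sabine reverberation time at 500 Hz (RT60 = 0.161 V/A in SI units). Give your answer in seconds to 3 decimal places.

3.853 sec

A = Σ Sᵢαᵢ = 70.6*0.04 + 85.9*0.06 + 16.1*0.01 + 70.6*0.01 = 8.845 sabins.
Volume V = 7.2 × 9.8 × 3 = 211.68 m³.
RT60 = 0.161 · V / A = 0.161 × 211.68 / 8.845 = 3.853 s.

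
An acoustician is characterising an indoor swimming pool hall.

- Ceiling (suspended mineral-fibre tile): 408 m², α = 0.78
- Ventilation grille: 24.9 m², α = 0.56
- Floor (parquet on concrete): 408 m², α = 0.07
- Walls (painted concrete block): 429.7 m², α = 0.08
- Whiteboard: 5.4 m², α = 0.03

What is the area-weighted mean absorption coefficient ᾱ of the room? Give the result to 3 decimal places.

0.310

Total surface area S = 1276.0 m².
Σ(Sᵢαᵢ) = 408*0.78 + 24.9*0.56 + 408*0.07 + 429.7*0.08 + 5.4*0.03 = 395.282.
ᾱ = 395.282 / 1276.0 = 0.310.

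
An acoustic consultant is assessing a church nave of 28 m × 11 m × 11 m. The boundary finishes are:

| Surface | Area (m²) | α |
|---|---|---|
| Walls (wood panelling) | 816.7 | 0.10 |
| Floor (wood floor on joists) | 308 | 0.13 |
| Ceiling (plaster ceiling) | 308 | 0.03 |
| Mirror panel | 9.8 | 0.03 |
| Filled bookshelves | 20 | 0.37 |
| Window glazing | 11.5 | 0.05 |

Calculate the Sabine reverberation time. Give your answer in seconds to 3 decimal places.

3.918 s

Equivalent absorption area: A = 816.7*0.10 + 308*0.13 + 308*0.03 + 9.8*0.03 + 20*0.37 + 11.5*0.05 = 139.219 m².
V = 28·11·11 = 3388 m³.
Sabine: RT60 = 0.161 × 3388 / 139.219 = 3.918 s.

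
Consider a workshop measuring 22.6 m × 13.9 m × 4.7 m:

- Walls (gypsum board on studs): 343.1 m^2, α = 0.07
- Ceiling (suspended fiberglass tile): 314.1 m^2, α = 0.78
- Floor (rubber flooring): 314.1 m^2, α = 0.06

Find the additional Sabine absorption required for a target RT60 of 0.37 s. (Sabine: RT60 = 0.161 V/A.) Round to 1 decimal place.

354.6 sabins

Equivalent absorption area: A₁ = 343.1·0.07 + 314.1·0.78 + 314.1·0.06 = 287.861 m^2.
For T = 0.37 s, need A₂ = 0.161·V/T = 0.161·1476.458/0.37 = 642.459 sabins.
ΔA = A₂ − A₁ = 642.459 − 287.861 = 354.6 sabins.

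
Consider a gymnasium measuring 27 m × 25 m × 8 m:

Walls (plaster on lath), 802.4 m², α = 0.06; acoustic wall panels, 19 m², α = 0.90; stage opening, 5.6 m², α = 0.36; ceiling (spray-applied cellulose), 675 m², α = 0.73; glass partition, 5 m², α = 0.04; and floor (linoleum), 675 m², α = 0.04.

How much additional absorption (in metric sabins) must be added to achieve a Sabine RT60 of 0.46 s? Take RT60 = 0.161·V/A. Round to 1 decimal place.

1302.8 sabins

A₁ = Σ Sᵢαᵢ = 802.4·0.06 + 19·0.90 + 5.6·0.36 + 675·0.73 + 5·0.04 + 675·0.04 = 587.210 sabins.
Target A₂ = 0.161·5400/0.46 = 1890.000 sabins (V = 5400 m³).
ΔA = A₂ − A₁ = 1890.000 − 587.210 = 1302.8 sabins.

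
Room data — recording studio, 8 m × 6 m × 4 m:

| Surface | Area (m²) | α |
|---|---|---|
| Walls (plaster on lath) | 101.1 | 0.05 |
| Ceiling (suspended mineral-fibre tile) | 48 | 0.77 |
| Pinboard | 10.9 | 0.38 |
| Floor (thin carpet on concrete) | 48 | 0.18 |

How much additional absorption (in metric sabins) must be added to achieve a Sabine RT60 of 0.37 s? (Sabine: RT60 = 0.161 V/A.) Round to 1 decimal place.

28.7 sabins

Equivalent absorption area: A₁ = 101.1·0.05 + 48·0.77 + 10.9·0.38 + 48·0.18 = 54.797 m².
Target A₂ = 0.161·192/0.37 = 83.546 sabins (V = 192 m³).
Shortfall: 83.546 − 54.797 = 28.7 sabins.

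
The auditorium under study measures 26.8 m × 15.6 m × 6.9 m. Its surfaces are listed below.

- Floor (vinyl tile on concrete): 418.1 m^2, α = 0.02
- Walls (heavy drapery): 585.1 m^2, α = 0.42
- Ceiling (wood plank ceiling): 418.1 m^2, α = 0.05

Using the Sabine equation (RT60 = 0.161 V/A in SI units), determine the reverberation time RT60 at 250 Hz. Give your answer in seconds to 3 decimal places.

A = Σ Sᵢαᵢ = 418.1·0.02 + 585.1·0.42 + 418.1·0.05 = 275.009 sabins.
Volume V = 26.8 × 15.6 × 6.9 = 2884.752 m³.
T = 0.161 V/A = 0.161·2884.752/275.009 = 1.689 s.

1.689 seconds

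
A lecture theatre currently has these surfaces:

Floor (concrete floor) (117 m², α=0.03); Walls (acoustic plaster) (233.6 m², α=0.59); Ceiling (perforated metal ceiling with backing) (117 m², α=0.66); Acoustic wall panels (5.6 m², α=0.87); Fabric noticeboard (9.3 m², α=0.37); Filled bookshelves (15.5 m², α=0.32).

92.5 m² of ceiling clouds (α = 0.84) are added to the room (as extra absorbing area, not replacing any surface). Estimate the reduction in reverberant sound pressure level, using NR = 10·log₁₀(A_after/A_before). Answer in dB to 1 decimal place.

Equivalent absorption area: A_before = 117*0.03 + 233.6*0.59 + 117*0.66 + 5.6*0.87 + 9.3*0.37 + 15.5*0.32 = 231.827 m².
Added absorption = 92.5 × 0.84 = 77.700 sabins.
A_after = 231.827 + 77.700 = 309.527 sabins.
Reduction = 10 log₁₀(A_after/A_before) = 10 log₁₀(1.3352) = 1.3 dB.

1.3 dB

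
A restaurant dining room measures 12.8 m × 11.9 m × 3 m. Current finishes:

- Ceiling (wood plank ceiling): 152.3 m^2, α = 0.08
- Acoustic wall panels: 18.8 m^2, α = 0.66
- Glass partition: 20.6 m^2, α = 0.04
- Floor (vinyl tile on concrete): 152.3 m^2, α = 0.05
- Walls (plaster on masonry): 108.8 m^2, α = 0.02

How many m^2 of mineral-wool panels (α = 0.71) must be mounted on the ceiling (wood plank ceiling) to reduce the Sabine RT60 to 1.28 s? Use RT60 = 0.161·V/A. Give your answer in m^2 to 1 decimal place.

Equivalent absorption area: A₁ = 152.3·0.08 + 18.8·0.66 + 20.6·0.04 + 152.3·0.05 + 108.8·0.02 = 35.207 m^2.
Required A₂ = 0.161·456.96/1.28 = 57.477 sabins.
ΔA needed = 57.477 − 35.207 = 22.270 sabins.
Net gain per m^2: Δα = 0.71 − 0.08 = 0.63.
Area = ΔA/Δα = 22.270/0.63 = 35.3 m^2.

35.3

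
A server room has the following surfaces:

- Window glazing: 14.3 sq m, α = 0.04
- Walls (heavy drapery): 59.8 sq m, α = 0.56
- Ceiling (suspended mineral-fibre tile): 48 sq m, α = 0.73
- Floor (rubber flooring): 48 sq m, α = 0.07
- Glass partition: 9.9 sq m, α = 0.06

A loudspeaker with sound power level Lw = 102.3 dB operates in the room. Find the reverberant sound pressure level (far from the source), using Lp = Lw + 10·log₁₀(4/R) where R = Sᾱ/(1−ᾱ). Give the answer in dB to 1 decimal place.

87.4 dB

Σ(Sᵢαᵢ) = 14.3·0.04 + 59.8·0.56 + 48·0.73 + 48·0.07 + 9.9·0.06 = 73.054; total area S = 180.0 sq m.
ᾱ = 0.4059, so room constant R = A/(1−ᾱ) = 122.966 sq m.
Lp = Lw + 10 log₁₀(4/R) = 102.3 -14.88 = 87.4 dB.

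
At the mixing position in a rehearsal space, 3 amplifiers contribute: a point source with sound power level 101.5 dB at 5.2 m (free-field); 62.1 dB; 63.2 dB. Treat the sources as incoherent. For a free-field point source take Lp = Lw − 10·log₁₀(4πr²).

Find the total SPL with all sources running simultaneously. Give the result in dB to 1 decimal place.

Source at 5.2 m: Lp = 101.5 − 10·log₁₀(4π·5.2²) = 101.5 − 10·log₁₀(339.795) = 76.2 dB.
Converting to relative power and adding: 10^(76.2/10) + 10^(62.1/10) + 10^(63.2/10) = 4.54e+07.
Back to dB: 10·log₁₀ Σ = 76.6 dB.

76.6 dB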